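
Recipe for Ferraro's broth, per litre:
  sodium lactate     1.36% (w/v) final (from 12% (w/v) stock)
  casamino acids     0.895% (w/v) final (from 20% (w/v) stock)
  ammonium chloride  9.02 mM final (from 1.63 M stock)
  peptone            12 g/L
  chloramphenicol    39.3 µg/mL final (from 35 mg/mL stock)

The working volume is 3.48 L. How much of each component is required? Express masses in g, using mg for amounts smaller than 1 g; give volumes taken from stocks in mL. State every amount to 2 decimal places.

Scale factor relative to 1 L: 3.48.
sodium lactate: dilute stock: 1.36% ÷ 12% × 3480 mL = 394.40 mL
casamino acids: V = C2·V2/C1 = 0.895% ÷ 20% × 3480 mL = 155.73 mL
ammonium chloride: dilute stock: 9.02 mM × 3480 mL ÷ 1630 mM = 19.26 mL
peptone: 12 g/L × 3.48 L = 41.76 g
chloramphenicol: dilute stock: 39.3 µg/mL × 3480 mL ÷ 35000 µg/mL = 3.91 mL

sodium lactate 394.40 mL; casamino acids 155.73 mL; ammonium chloride 19.26 mL; peptone 41.76 g; chloramphenicol 3.91 mL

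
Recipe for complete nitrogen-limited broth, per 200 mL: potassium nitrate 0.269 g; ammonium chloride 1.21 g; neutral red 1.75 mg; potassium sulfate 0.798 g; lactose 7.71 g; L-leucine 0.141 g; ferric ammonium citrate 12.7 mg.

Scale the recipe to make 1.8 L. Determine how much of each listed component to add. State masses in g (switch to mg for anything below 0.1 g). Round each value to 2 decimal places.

Scale factor = 1800 mL / 200 mL = 9.
potassium nitrate: 0.269 g × (1800 mL / 200 mL) = 2.42 g
ammonium chloride: 1.21 g × (1800 mL / 200 mL) = 10.89 g
neutral red: 1.75 mg × (1800 mL / 200 mL) = 15.75 mg
potassium sulfate: 0.798 g × (1800 mL / 200 mL) = 7.18 g
lactose: 7.71 g × (1800 mL / 200 mL) = 69.39 g
L-leucine: 0.141 g × (1800 mL / 200 mL) = 1.27 g
ferric ammonium citrate: 12.7 mg × (1800 mL / 200 mL) = 114.3 mg = 0.11 g

potassium nitrate 2.42 g; ammonium chloride 10.89 g; neutral red 15.75 mg; potassium sulfate 7.18 g; lactose 69.39 g; L-leucine 1.27 g; ferric ammonium citrate 0.11 g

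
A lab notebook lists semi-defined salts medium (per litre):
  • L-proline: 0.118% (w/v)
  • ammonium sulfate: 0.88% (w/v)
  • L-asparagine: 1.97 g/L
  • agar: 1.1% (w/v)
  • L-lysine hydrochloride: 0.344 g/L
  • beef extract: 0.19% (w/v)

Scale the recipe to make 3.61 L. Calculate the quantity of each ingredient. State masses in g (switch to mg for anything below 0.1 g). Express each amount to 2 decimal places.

L-proline 4.26 g; ammonium sulfate 31.77 g; L-asparagine 7.11 g; agar 39.71 g; L-lysine hydrochloride 1.24 g; beef extract 6.86 g

Scale factor relative to 1 L: 3.61.
L-proline: 0.118 g per 100 mL × 3610 mL ÷ 100 = 4.26 g
ammonium sulfate: 0.88% w/v = 8.8 g/L → 8.8 × 3.61 L = 31.77 g
L-asparagine: 1.97 g/L × 3.61 L = 7.11 g
agar: 1.1 g per 100 mL × 3610 mL ÷ 100 = 39.71 g
L-lysine hydrochloride: 0.344 g/L × 3.61 L = 1.24 g
beef extract: 0.19 g per 100 mL × 3610 mL ÷ 100 = 6.86 g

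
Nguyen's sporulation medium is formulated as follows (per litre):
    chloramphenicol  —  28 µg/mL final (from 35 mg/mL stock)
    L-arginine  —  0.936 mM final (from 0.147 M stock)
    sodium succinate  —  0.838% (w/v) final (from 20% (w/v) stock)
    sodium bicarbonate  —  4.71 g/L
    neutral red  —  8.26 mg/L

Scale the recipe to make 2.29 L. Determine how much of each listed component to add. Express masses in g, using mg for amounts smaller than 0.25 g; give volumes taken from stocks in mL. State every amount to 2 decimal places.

chloramphenicol 1.83 mL; L-arginine 14.58 mL; sodium succinate 95.95 mL; sodium bicarbonate 10.79 g; neutral red 18.92 mg

Scale factor relative to 1 L: 2.29.
chloramphenicol: dilute stock: 28 µg/mL × 2290 mL ÷ 35000 µg/mL = 1.83 mL
L-arginine: dilute stock: 0.936 mM × 2290 mL ÷ 147 mM = 14.58 mL
sodium succinate: V = C2·V2/C1 = 0.838% ÷ 20% × 2290 mL = 95.95 mL
sodium bicarbonate: 4.71 g/L × 2.29 L = 10.79 g
neutral red: 8.26 mg/L × 2.29 L = 18.92 mg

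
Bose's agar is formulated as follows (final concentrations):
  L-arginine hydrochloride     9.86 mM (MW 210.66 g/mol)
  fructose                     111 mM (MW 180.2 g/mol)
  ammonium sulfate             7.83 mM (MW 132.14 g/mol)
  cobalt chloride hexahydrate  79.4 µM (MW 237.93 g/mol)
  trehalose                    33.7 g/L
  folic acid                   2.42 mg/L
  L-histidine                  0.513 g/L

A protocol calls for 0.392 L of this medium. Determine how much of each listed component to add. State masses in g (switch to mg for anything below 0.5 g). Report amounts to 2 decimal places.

Working volume: 0.392 L.
L-arginine hydrochloride: 9.86 mmol/L × 210.66 g/mol × 0.392 L ÷ 1000 = 0.81 g
fructose: 111 mmol/L × 180.2 g/mol × 0.392 L ÷ 1000 = 7.84 g
ammonium sulfate: 7.83 mmol/L × 132.14 mg/mmol × 0.392 L = 405.59 mg
cobalt chloride hexahydrate: 79.4 µmol/L × 237.93 g/mol × 0.392 L ÷ 1000 = 7.41 mg
trehalose: 33.7 g/L × 0.392 L = 13.21 g
folic acid: 2.42 mg/L × 0.392 L = 0.95 mg
L-histidine: 0.513 g/L × 0.392 L = 0.201096 g = 201.10 mg

L-arginine hydrochloride 0.81 g; fructose 7.84 g; ammonium sulfate 405.59 mg; cobalt chloride hexahydrate 7.41 mg; trehalose 13.21 g; folic acid 0.95 mg; L-histidine 201.10 mg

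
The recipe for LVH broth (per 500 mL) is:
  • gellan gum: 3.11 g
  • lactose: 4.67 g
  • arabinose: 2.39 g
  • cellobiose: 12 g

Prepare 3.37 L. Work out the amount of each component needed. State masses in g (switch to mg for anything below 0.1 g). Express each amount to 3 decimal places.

gellan gum 20.961 g; lactose 31.476 g; arabinose 16.109 g; cellobiose 80.880 g

Scale factor = 3370 mL / 500 mL = 6.74.
gellan gum: 3.11 g × (3370 mL / 500 mL) = 20.961 g
lactose: 4.67 g × (3370 mL / 500 mL) = 31.476 g
arabinose: 2.39 g × (3370 mL / 500 mL) = 16.109 g
cellobiose: 12 g × (3370 mL / 500 mL) = 80.880 g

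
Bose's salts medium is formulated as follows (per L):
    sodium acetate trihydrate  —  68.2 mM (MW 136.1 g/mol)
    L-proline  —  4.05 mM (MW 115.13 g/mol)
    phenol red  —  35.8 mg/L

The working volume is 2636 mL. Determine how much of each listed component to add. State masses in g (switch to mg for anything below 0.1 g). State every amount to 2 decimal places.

sodium acetate trihydrate 24.47 g; L-proline 1.23 g; phenol red 94.37 mg

Working volume: 2636 mL = 2.636 L.
sodium acetate trihydrate: 68.2 mmol/L × 136.1 g/mol × 2.636 L ÷ 1000 = 24.47 g
L-proline: 4.05 mmol/L × 115.13 g/mol × 2.636 L ÷ 1000 = 1.23 g
phenol red: 35.8 mg/L × 2.636 L = 94.37 mg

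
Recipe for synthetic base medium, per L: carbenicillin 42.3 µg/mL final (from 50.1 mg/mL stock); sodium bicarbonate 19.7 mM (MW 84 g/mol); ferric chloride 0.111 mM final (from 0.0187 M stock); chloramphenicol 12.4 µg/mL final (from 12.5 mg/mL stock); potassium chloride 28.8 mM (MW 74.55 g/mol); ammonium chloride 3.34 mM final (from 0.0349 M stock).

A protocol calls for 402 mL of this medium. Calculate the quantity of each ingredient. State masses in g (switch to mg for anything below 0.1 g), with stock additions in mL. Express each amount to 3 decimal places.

carbenicillin 0.339 mL; sodium bicarbonate 0.665 g; ferric chloride 2.386 mL; chloramphenicol 0.399 mL; potassium chloride 0.863 g; ammonium chloride 38.472 mL

Target volume = 402 mL = 0.402 L.
carbenicillin: dilute stock: 42.3 µg/mL × 402 mL ÷ 50100 µg/mL = 0.339 mL
sodium bicarbonate: 19.7 mmol/L × 84 g/mol × 0.402 L ÷ 1000 = 0.665 g
ferric chloride: V = C2·V2/C1 = 0.111 mM × 402 mL ÷ 18.7 mM = 2.386 mL
chloramphenicol: dilute stock: 12.4 µg/mL × 402 mL ÷ 12500 µg/mL = 0.399 mL
potassium chloride: 28.8 mmol/L × 74.55 g/mol × 0.402 L ÷ 1000 = 0.863 g
ammonium chloride: V = C2·V2/C1 = 3.34 mM × 402 mL ÷ 34.9 mM = 38.472 mL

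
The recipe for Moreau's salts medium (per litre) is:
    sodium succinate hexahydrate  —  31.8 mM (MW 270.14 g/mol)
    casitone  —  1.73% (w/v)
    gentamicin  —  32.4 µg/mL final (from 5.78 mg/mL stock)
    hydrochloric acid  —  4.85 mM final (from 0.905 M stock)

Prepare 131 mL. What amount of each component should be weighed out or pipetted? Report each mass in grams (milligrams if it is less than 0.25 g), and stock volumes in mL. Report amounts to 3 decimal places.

sodium succinate hexahydrate 1.125 g; casitone 2.266 g; gentamicin 0.734 mL; hydrochloric acid 0.702 mL

Working volume: 131 mL = 0.131 L.
sodium succinate hexahydrate: 31.8 mmol/L × 270.14 g/mol × 0.131 L ÷ 1000 = 1.125 g
casitone: 1.73 g per 100 mL × 131 mL ÷ 100 = 2.266 g
gentamicin: C1V1 = C2V2 → 32.4 µg/mL × 131 mL ÷ 5780 µg/mL = 0.734 mL
hydrochloric acid: dilute stock: 4.85 mM × 131 mL ÷ 905 mM = 0.702 mL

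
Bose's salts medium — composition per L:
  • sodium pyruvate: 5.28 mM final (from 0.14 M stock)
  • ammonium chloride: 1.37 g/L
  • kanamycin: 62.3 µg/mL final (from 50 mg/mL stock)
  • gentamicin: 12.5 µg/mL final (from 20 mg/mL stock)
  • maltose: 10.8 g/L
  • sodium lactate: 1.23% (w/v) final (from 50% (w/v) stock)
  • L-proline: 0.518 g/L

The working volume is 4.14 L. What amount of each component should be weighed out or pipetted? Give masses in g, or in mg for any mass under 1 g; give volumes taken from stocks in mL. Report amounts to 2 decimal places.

Working volume: 4.14 L.
sodium pyruvate: C1V1 = C2V2 → 5.28 mM × 4140 mL ÷ 140 mM = 156.14 mL
ammonium chloride: 1.37 g/L × 4.14 L = 5.67 g
kanamycin: dilute stock: 62.3 µg/mL × 4140 mL ÷ 50000 µg/mL = 5.16 mL
gentamicin: V = C2·V2/C1 = 12.5 µg/mL × 4140 mL ÷ 20000 µg/mL = 2.59 mL
maltose: 10.8 g/L × 4.14 L = 44.71 g
sodium lactate: V = C2·V2/C1 = 1.23% ÷ 50% × 4140 mL = 101.84 mL
L-proline: 0.518 g/L × 4.14 L = 2.14 g

sodium pyruvate 156.14 mL; ammonium chloride 5.67 g; kanamycin 5.16 mL; gentamicin 2.59 mL; maltose 44.71 g; sodium lactate 101.84 mL; L-proline 2.14 g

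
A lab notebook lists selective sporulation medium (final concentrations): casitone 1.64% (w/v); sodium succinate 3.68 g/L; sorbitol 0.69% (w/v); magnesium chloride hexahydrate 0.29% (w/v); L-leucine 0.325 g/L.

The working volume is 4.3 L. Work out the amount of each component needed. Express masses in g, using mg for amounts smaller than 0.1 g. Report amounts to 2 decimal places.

casitone 70.52 g; sodium succinate 15.82 g; sorbitol 29.67 g; magnesium chloride hexahydrate 12.47 g; L-leucine 1.40 g

Scale factor relative to 1 L: 4.3.
casitone: 1.64% w/v = 16.4 g/L → 16.4 × 4.3 L = 70.52 g
sodium succinate: 3.68 g/L × 4.3 L = 15.82 g
sorbitol: 0.69 g per 100 mL × 4300 mL ÷ 100 = 29.67 g
magnesium chloride hexahydrate: 0.29 g per 100 mL × 4300 mL ÷ 100 = 12.47 g
L-leucine: 0.325 g/L × 4.3 L = 1.40 g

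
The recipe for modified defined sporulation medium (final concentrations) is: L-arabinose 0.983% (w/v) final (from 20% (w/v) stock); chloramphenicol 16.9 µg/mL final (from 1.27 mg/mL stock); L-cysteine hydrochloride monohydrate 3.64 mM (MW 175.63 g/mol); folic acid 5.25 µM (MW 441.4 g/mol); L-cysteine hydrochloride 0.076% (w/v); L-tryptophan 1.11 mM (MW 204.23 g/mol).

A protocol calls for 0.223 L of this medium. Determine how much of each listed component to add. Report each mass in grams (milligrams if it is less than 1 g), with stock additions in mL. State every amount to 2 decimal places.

L-arabinose 10.96 mL; chloramphenicol 2.97 mL; L-cysteine hydrochloride monohydrate 142.56 mg; folic acid 0.52 mg; L-cysteine hydrochloride 169.48 mg; L-tryptophan 50.55 mg

Working volume: 0.223 L.
L-arabinose: dilute stock: 0.983% ÷ 20% × 223 mL = 10.96 mL
chloramphenicol: C1V1 = C2V2 → 16.9 µg/mL × 223 mL ÷ 1270 µg/mL = 2.97 mL
L-cysteine hydrochloride monohydrate: 3.64 mmol/L × 175.63 mg/mmol × 0.223 L = 142.56 mg
folic acid: 5.25 µmol/L × 441.4 g/mol × 0.223 L ÷ 1000 = 0.52 mg
L-cysteine hydrochloride: 0.076% w/v = 0.76 g/L → 0.76 × 0.223 L = 0.16948 g = 169.48 mg
L-tryptophan: 1.11 mmol/L × 204.23 mg/mmol × 0.223 L = 50.55 mg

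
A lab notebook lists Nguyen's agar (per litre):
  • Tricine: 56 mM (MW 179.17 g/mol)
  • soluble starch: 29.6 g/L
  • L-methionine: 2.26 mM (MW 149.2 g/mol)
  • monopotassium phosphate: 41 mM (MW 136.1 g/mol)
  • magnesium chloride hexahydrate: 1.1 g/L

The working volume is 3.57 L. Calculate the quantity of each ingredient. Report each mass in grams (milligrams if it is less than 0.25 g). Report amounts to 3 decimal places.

Scale factor relative to 1 L: 3.57.
Tricine: 56 mmol/L × 179.17 g/mol × 3.57 L ÷ 1000 = 35.820 g
soluble starch: 29.6 g/L × 3.57 L = 105.672 g
L-methionine: 2.26 mmol/L × 149.2 g/mol × 3.57 L ÷ 1000 = 1.204 g
monopotassium phosphate: 41 mmol/L × 136.1 g/mol × 3.57 L ÷ 1000 = 19.921 g
magnesium chloride hexahydrate: 1.1 g/L × 3.57 L = 3.927 g

Tricine 35.820 g; soluble starch 105.672 g; L-methionine 1.204 g; monopotassium phosphate 19.921 g; magnesium chloride hexahydrate 3.927 g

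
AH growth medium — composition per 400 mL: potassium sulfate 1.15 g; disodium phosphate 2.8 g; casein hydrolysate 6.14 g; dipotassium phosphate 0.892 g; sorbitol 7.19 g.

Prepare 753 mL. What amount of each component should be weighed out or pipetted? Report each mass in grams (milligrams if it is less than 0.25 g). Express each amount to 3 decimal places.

potassium sulfate 2.165 g; disodium phosphate 5.271 g; casein hydrolysate 11.559 g; dipotassium phosphate 1.679 g; sorbitol 13.535 g

Ratio of target to recipe volume: 753 / 400 = 1.8825.
potassium sulfate: 1.15 g × (753 mL / 400 mL) = 2.165 g
disodium phosphate: 2.8 g × (753 mL / 400 mL) = 5.271 g
casein hydrolysate: 6.14 g × (753 mL / 400 mL) = 11.559 g
dipotassium phosphate: 0.892 g × (753 mL / 400 mL) = 1.679 g
sorbitol: 7.19 g × (753 mL / 400 mL) = 13.535 g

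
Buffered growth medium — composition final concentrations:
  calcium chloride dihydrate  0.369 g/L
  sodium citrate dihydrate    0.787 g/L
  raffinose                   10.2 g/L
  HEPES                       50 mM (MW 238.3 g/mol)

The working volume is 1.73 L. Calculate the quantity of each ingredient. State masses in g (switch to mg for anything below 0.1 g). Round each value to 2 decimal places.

Scale factor relative to 1 L: 1.73.
calcium chloride dihydrate: 0.369 g/L × 1.73 L = 0.64 g
sodium citrate dihydrate: 0.787 g/L × 1.73 L = 1.36 g
raffinose: 10.2 g/L × 1.73 L = 17.65 g
HEPES: 50 mmol/L × 238.3 g/mol × 1.73 L ÷ 1000 = 20.61 g

calcium chloride dihydrate 0.64 g; sodium citrate dihydrate 1.36 g; raffinose 17.65 g; HEPES 20.61 g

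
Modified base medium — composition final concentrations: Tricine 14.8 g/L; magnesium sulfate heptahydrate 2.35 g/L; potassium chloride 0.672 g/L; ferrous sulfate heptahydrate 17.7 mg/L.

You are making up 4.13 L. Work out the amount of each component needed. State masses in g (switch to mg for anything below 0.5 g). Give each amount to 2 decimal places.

Tricine 61.12 g; magnesium sulfate heptahydrate 9.71 g; potassium chloride 2.78 g; ferrous sulfate heptahydrate 73.10 mg

Scale factor relative to 1 L: 4.13.
Tricine: 14.8 g/L × 4.13 L = 61.12 g
magnesium sulfate heptahydrate: 2.35 g/L × 4.13 L = 9.71 g
potassium chloride: 0.672 g/L × 4.13 L = 2.78 g
ferrous sulfate heptahydrate: 17.7 mg/L × 4.13 L = 73.10 mg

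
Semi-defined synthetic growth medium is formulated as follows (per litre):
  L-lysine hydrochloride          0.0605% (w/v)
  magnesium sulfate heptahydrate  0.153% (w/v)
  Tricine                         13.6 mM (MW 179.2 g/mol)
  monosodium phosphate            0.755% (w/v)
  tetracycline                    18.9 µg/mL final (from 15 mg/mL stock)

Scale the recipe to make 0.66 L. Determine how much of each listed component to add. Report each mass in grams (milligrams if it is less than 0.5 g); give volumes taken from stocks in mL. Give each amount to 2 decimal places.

L-lysine hydrochloride 399.30 mg; magnesium sulfate heptahydrate 1.01 g; Tricine 1.61 g; monosodium phosphate 4.98 g; tetracycline 0.83 mL

Scale factor relative to 1 L: 0.66.
L-lysine hydrochloride: 0.0605% w/v = 0.605 g/L → 0.605 × 0.66 L = 0.3993 g = 399.30 mg
magnesium sulfate heptahydrate: 0.153% w/v = 1.53 g/L → 1.53 × 0.66 L = 1.01 g
Tricine: 13.6 mmol/L × 179.2 g/mol × 0.66 L ÷ 1000 = 1.61 g
monosodium phosphate: 0.755 g per 100 mL × 660 mL ÷ 100 = 4.98 g
tetracycline: dilute stock: 18.9 µg/mL × 660 mL ÷ 15000 µg/mL = 0.83 mL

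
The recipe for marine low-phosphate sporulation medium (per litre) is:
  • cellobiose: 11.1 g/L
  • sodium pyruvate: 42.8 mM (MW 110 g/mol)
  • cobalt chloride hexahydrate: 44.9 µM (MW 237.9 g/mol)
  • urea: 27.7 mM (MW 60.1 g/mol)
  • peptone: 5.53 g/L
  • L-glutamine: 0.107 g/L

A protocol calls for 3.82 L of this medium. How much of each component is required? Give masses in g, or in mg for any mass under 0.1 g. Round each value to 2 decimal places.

cellobiose 42.40 g; sodium pyruvate 17.98 g; cobalt chloride hexahydrate 40.80 mg; urea 6.36 g; peptone 21.12 g; L-glutamine 0.41 g

Scale factor relative to 1 L: 3.82.
cellobiose: 11.1 g/L × 3.82 L = 42.40 g
sodium pyruvate: 42.8 mmol/L × 110 g/mol × 3.82 L ÷ 1000 = 17.98 g
cobalt chloride hexahydrate: 44.9 µmol/L × 237.9 g/mol × 3.82 L ÷ 1000 = 40.80 mg
urea: 27.7 mmol/L × 60.1 g/mol × 3.82 L ÷ 1000 = 6.36 g
peptone: 5.53 g/L × 3.82 L = 21.12 g
L-glutamine: 0.107 g/L × 3.82 L = 0.41 g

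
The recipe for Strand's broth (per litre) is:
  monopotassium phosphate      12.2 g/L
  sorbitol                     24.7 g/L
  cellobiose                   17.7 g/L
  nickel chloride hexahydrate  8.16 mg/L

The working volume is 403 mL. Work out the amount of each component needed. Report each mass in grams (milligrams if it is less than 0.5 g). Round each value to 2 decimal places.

monopotassium phosphate 4.92 g; sorbitol 9.95 g; cellobiose 7.13 g; nickel chloride hexahydrate 3.29 mg

Target volume = 403 mL = 0.403 L.
monopotassium phosphate: 12.2 g/L × 0.403 L = 4.92 g
sorbitol: 24.7 g/L × 0.403 L = 9.95 g
cellobiose: 17.7 g/L × 0.403 L = 7.13 g
nickel chloride hexahydrate: 8.16 mg/L × 0.403 L = 3.29 mg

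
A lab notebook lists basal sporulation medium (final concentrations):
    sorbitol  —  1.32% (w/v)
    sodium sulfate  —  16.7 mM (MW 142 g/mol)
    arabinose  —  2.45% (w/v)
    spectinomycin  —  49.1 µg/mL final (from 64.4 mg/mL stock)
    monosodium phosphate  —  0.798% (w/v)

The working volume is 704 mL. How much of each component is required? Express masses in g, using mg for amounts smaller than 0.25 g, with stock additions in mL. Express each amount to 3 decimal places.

sorbitol 9.293 g; sodium sulfate 1.669 g; arabinose 17.248 g; spectinomycin 0.537 mL; monosodium phosphate 5.618 g

Working volume: 704 mL = 0.704 L.
sorbitol: 1.32 g per 100 mL × 704 mL ÷ 100 = 9.293 g
sodium sulfate: 16.7 mmol/L × 142 g/mol × 0.704 L ÷ 1000 = 1.669 g
arabinose: 2.45% w/v = 24.5 g/L → 24.5 × 0.704 L = 17.248 g
spectinomycin: C1V1 = C2V2 → 49.1 µg/mL × 704 mL ÷ 64400 µg/mL = 0.537 mL
monosodium phosphate: 0.798% w/v = 7.98 g/L → 7.98 × 0.704 L = 5.618 g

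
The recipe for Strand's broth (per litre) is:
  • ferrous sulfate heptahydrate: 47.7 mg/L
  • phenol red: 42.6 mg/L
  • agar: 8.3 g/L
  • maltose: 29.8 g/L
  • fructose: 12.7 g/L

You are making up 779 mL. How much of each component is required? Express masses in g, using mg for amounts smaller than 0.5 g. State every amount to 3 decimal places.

Working volume: 779 mL = 0.779 L.
ferrous sulfate heptahydrate: 47.7 mg/L × 0.779 L = 37.158 mg
phenol red: 42.6 mg/L × 0.779 L = 33.185 mg
agar: 8.3 g/L × 0.779 L = 6.466 g
maltose: 29.8 g/L × 0.779 L = 23.214 g
fructose: 12.7 g/L × 0.779 L = 9.893 g

ferrous sulfate heptahydrate 37.158 mg; phenol red 33.185 mg; agar 6.466 g; maltose 23.214 g; fructose 9.893 g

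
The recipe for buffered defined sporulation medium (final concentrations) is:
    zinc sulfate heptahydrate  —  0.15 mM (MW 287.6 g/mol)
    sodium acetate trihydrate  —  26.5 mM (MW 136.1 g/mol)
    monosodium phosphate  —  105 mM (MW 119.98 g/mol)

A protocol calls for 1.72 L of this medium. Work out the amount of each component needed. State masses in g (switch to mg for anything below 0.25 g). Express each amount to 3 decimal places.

Scale factor relative to 1 L: 1.72.
zinc sulfate heptahydrate: 0.15 mmol/L × 287.6 mg/mmol × 1.72 L = 74.201 mg
sodium acetate trihydrate: 26.5 mmol/L × 136.1 g/mol × 1.72 L ÷ 1000 = 6.203 g
monosodium phosphate: 105 mmol/L × 119.98 g/mol × 1.72 L ÷ 1000 = 21.668 g

zinc sulfate heptahydrate 74.201 mg; sodium acetate trihydrate 6.203 g; monosodium phosphate 21.668 g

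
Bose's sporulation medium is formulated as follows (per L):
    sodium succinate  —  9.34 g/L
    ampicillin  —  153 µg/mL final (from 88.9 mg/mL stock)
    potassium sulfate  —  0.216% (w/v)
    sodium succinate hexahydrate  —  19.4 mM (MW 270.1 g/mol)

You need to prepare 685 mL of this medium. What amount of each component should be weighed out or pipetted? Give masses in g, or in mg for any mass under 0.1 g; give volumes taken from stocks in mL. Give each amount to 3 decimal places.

sodium succinate 6.398 g; ampicillin 1.179 mL; potassium sulfate 1.480 g; sodium succinate hexahydrate 3.589 g

Scale factor relative to 1 L: 0.685.
sodium succinate: 9.34 g/L × 0.685 L = 6.398 g
ampicillin: dilute stock: 153 µg/mL × 685 mL ÷ 88900 µg/mL = 1.179 mL
potassium sulfate: 0.216 g per 100 mL × 685 mL ÷ 100 = 1.480 g
sodium succinate hexahydrate: 19.4 mmol/L × 270.1 g/mol × 0.685 L ÷ 1000 = 3.589 g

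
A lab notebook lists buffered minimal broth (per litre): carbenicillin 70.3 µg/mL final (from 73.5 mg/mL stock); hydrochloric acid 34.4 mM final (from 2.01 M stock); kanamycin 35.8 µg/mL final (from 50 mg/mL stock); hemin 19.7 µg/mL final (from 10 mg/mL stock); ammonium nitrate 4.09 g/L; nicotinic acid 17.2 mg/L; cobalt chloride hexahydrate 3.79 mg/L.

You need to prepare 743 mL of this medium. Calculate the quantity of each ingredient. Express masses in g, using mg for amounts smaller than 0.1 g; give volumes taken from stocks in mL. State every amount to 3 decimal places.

carbenicillin 0.711 mL; hydrochloric acid 12.716 mL; kanamycin 0.532 mL; hemin 1.464 mL; ammonium nitrate 3.039 g; nicotinic acid 12.780 mg; cobalt chloride hexahydrate 2.816 mg

Working volume: 743 mL = 0.743 L.
carbenicillin: V = C2·V2/C1 = 70.3 µg/mL × 743 mL ÷ 73500 µg/mL = 0.711 mL
hydrochloric acid: dilute stock: 34.4 mM × 743 mL ÷ 2010 mM = 12.716 mL
kanamycin: dilute stock: 35.8 µg/mL × 743 mL ÷ 50000 µg/mL = 0.532 mL
hemin: dilute stock: 19.7 µg/mL × 743 mL ÷ 10000 µg/mL = 1.464 mL
ammonium nitrate: 4.09 g/L × 0.743 L = 3.039 g
nicotinic acid: 17.2 mg/L × 0.743 L = 12.780 mg
cobalt chloride hexahydrate: 3.79 mg/L × 0.743 L = 2.816 mg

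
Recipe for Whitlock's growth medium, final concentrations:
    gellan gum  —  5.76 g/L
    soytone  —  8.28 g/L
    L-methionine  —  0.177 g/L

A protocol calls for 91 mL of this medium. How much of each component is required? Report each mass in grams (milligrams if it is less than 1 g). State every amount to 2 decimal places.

Scale factor relative to 1 L: 0.091.
gellan gum: 5.76 g/L × 0.091 L = 0.52416 g = 524.16 mg
soytone: 8.28 g/L × 0.091 L = 0.75348 g = 753.48 mg
L-methionine: 0.177 g/L × 0.091 L = 0.016107 g = 16.11 mg

gellan gum 524.16 mg; soytone 753.48 mg; L-methionine 16.11 mg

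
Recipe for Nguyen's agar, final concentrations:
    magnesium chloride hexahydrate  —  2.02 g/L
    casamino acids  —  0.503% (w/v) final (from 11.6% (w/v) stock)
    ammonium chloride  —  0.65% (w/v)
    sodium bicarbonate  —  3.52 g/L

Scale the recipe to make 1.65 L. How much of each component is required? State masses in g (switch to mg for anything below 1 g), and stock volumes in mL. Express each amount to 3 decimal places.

Scale factor relative to 1 L: 1.65.
magnesium chloride hexahydrate: 2.02 g/L × 1.65 L = 3.333 g
casamino acids: dilute stock: 0.503% ÷ 11.6% × 1650 mL = 71.547 mL
ammonium chloride: 0.65 g per 100 mL × 1650 mL ÷ 100 = 10.725 g
sodium bicarbonate: 3.52 g/L × 1.65 L = 5.808 g

magnesium chloride hexahydrate 3.333 g; casamino acids 71.547 mL; ammonium chloride 10.725 g; sodium bicarbonate 5.808 g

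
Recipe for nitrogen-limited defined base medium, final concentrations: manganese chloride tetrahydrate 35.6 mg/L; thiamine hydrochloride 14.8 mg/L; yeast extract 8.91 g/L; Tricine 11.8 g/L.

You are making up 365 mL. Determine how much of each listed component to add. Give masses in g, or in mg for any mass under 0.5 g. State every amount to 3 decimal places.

Scale factor relative to 1 L: 0.365.
manganese chloride tetrahydrate: 35.6 mg/L × 0.365 L = 12.994 mg
thiamine hydrochloride: 14.8 mg/L × 0.365 L = 5.402 mg
yeast extract: 8.91 g/L × 0.365 L = 3.252 g
Tricine: 11.8 g/L × 0.365 L = 4.307 g

manganese chloride tetrahydrate 12.994 mg; thiamine hydrochloride 5.402 mg; yeast extract 3.252 g; Tricine 4.307 g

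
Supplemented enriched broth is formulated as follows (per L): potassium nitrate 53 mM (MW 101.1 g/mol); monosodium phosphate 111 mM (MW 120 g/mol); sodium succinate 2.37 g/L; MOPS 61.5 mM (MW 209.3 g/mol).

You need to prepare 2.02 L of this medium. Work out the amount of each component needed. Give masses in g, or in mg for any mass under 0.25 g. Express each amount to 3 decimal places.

potassium nitrate 10.824 g; monosodium phosphate 26.906 g; sodium succinate 4.787 g; MOPS 26.001 g

Working volume: 2.02 L.
potassium nitrate: 53 mmol/L × 101.1 g/mol × 2.02 L ÷ 1000 = 10.824 g
monosodium phosphate: 111 mmol/L × 120 g/mol × 2.02 L ÷ 1000 = 26.906 g
sodium succinate: 2.37 g/L × 2.02 L = 4.787 g
MOPS: 61.5 mmol/L × 209.3 g/mol × 2.02 L ÷ 1000 = 26.001 g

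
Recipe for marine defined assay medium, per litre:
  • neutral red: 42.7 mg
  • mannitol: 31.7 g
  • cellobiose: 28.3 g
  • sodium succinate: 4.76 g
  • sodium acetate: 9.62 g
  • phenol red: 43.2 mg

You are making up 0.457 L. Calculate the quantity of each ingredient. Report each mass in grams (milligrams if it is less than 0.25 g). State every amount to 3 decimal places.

neutral red 19.514 mg; mannitol 14.487 g; cellobiose 12.933 g; sodium succinate 2.175 g; sodium acetate 4.396 g; phenol red 19.742 mg

Ratio of target to recipe volume: 457 / 1000 = 0.457.
neutral red: 42.7 mg × (457 mL / 1000 mL) = 19.514 mg
mannitol: 31.7 g × (457 mL / 1000 mL) = 14.487 g
cellobiose: 28.3 g × (457 mL / 1000 mL) = 12.933 g
sodium succinate: 4.76 g × (457 mL / 1000 mL) = 2.175 g
sodium acetate: 9.62 g × (457 mL / 1000 mL) = 4.396 g
phenol red: 43.2 mg × (457 mL / 1000 mL) = 19.742 mg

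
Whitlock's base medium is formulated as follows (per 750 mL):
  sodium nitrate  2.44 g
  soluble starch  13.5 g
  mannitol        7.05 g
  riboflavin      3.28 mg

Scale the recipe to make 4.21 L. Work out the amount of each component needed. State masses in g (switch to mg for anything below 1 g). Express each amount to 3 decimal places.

sodium nitrate 13.697 g; soluble starch 75.780 g; mannitol 39.574 g; riboflavin 18.412 mg

Scale factor = 4210 mL / 750 mL = 5.61333.
sodium nitrate: 2.44 g × (4210 mL / 750 mL) = 13.697 g
soluble starch: 13.5 g × (4210 mL / 750 mL) = 75.780 g
mannitol: 7.05 g × (4210 mL / 750 mL) = 39.574 g
riboflavin: 3.28 mg × (4210 mL / 750 mL) = 18.412 mg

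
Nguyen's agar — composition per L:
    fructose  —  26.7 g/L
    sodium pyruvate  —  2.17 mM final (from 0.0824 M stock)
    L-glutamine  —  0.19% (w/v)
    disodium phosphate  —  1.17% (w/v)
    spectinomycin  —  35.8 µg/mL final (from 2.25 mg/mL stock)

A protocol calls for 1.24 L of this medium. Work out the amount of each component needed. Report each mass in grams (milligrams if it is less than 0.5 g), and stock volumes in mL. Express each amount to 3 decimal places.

Working volume: 1.24 L.
fructose: 26.7 g/L × 1.24 L = 33.108 g
sodium pyruvate: C1V1 = C2V2 → 2.17 mM × 1240 mL ÷ 82.4 mM = 32.655 mL
L-glutamine: 0.19 g per 100 mL × 1240 mL ÷ 100 = 2.356 g
disodium phosphate: 1.17% w/v = 11.7 g/L → 11.7 × 1.24 L = 14.508 g
spectinomycin: C1V1 = C2V2 → 35.8 µg/mL × 1240 mL ÷ 2250 µg/mL = 19.730 mL

fructose 33.108 g; sodium pyruvate 32.655 mL; L-glutamine 2.356 g; disodium phosphate 14.508 g; spectinomycin 19.730 mL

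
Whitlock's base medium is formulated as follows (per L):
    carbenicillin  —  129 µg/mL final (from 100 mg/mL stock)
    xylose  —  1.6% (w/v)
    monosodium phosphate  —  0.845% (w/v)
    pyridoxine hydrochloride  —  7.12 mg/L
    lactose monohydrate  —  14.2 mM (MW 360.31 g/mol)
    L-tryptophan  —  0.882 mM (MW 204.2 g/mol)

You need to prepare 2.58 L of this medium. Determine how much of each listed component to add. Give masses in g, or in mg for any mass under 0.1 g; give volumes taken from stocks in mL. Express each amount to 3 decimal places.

Scale factor relative to 1 L: 2.58.
carbenicillin: V = C2·V2/C1 = 129 µg/mL × 2580 mL ÷ 100000 µg/mL = 3.328 mL
xylose: 1.6 g per 100 mL × 2580 mL ÷ 100 = 41.280 g
monosodium phosphate: 0.845% w/v = 8.45 g/L → 8.45 × 2.58 L = 21.801 g
pyridoxine hydrochloride: 7.12 mg/L × 2.58 L = 18.370 mg
lactose monohydrate: 14.2 mmol/L × 360.31 g/mol × 2.58 L ÷ 1000 = 13.200 g
L-tryptophan: 0.882 mmol/L × 204.2 g/mol × 2.58 L ÷ 1000 = 0.465 g

carbenicillin 3.328 mL; xylose 41.280 g; monosodium phosphate 21.801 g; pyridoxine hydrochloride 18.370 mg; lactose monohydrate 13.200 g; L-tryptophan 0.465 g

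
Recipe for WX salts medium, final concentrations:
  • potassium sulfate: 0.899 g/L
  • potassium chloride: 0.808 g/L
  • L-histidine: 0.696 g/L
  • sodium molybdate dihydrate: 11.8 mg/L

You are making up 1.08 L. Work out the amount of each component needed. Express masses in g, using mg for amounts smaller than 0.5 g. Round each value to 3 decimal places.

potassium sulfate 0.971 g; potassium chloride 0.873 g; L-histidine 0.752 g; sodium molybdate dihydrate 12.744 mg

Working volume: 1.08 L.
potassium sulfate: 0.899 g/L × 1.08 L = 0.971 g
potassium chloride: 0.808 g/L × 1.08 L = 0.873 g
L-histidine: 0.696 g/L × 1.08 L = 0.752 g
sodium molybdate dihydrate: 11.8 mg/L × 1.08 L = 12.744 mg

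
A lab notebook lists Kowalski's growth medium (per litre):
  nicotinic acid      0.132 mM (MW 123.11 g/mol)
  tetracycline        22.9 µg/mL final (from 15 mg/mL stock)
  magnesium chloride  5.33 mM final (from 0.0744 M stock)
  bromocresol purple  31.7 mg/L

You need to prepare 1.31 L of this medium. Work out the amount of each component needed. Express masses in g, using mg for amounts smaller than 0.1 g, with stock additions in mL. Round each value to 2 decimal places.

nicotinic acid 21.29 mg; tetracycline 2.00 mL; magnesium chloride 93.85 mL; bromocresol purple 41.53 mg

Scale factor relative to 1 L: 1.31.
nicotinic acid: 0.132 mmol/L × 123.11 mg/mmol × 1.31 L = 21.29 mg
tetracycline: C1V1 = C2V2 → 22.9 µg/mL × 1310 mL ÷ 15000 µg/mL = 2.00 mL
magnesium chloride: C1V1 = C2V2 → 5.33 mM × 1310 mL ÷ 74.4 mM = 93.85 mL
bromocresol purple: 31.7 mg/L × 1.31 L = 41.53 mg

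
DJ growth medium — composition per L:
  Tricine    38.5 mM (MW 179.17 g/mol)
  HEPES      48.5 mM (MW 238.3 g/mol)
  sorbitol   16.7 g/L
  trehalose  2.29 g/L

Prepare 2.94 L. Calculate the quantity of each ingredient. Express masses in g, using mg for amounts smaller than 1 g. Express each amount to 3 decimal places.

Working volume: 2.94 L.
Tricine: 38.5 mmol/L × 179.17 g/mol × 2.94 L ÷ 1000 = 20.280 g
HEPES: 48.5 mmol/L × 238.3 g/mol × 2.94 L ÷ 1000 = 33.979 g
sorbitol: 16.7 g/L × 2.94 L = 49.098 g
trehalose: 2.29 g/L × 2.94 L = 6.733 g

Tricine 20.280 g; HEPES 33.979 g; sorbitol 49.098 g; trehalose 6.733 g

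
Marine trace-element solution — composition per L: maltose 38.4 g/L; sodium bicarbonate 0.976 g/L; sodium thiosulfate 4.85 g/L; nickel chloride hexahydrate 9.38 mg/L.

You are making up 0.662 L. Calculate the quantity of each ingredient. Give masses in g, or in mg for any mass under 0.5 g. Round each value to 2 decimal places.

Working volume: 0.662 L.
maltose: 38.4 g/L × 0.662 L = 25.42 g
sodium bicarbonate: 0.976 g/L × 0.662 L = 0.65 g
sodium thiosulfate: 4.85 g/L × 0.662 L = 3.21 g
nickel chloride hexahydrate: 9.38 mg/L × 0.662 L = 6.21 mg

maltose 25.42 g; sodium bicarbonate 0.65 g; sodium thiosulfate 3.21 g; nickel chloride hexahydrate 6.21 mg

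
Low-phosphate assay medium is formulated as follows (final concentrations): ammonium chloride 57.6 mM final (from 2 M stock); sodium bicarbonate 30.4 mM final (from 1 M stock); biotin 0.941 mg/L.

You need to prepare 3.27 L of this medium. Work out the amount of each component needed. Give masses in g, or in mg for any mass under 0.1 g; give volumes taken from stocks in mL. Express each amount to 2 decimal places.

Working volume: 3.27 L.
ammonium chloride: V = C2·V2/C1 = 57.6 mM × 3270 mL ÷ 2000 mM = 94.18 mL
sodium bicarbonate: dilute stock: 30.4 mM × 3270 mL ÷ 1000 mM = 99.41 mL
biotin: 0.941 mg/L × 3.27 L = 3.08 mg

ammonium chloride 94.18 mL; sodium bicarbonate 99.41 mL; biotin 3.08 mg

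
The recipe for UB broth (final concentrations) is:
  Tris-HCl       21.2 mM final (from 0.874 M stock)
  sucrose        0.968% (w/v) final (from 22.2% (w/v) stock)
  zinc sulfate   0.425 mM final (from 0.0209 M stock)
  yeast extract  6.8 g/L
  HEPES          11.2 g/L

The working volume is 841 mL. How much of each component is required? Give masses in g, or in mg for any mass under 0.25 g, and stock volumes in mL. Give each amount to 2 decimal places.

Target volume = 841 mL = 0.841 L.
Tris-HCl: V = C2·V2/C1 = 21.2 mM × 841 mL ÷ 874 mM = 20.40 mL
sucrose: V = C2·V2/C1 = 0.968% ÷ 22.2% × 841 mL = 36.67 mL
zinc sulfate: C1V1 = C2V2 → 0.425 mM × 841 mL ÷ 20.9 mM = 17.10 mL
yeast extract: 6.8 g/L × 0.841 L = 5.72 g
HEPES: 11.2 g/L × 0.841 L = 9.42 g

Tris-HCl 20.40 mL; sucrose 36.67 mL; zinc sulfate 17.10 mL; yeast extract 5.72 g; HEPES 9.42 g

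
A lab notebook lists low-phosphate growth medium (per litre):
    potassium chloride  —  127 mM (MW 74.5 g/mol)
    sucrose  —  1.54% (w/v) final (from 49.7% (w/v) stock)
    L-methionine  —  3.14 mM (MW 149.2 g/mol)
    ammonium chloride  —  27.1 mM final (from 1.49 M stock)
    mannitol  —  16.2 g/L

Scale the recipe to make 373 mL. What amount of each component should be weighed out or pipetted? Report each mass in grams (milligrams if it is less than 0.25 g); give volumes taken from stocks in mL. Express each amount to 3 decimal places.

Working volume: 373 mL = 0.373 L.
potassium chloride: 127 mmol/L × 74.5 g/mol × 0.373 L ÷ 1000 = 3.529 g
sucrose: dilute stock: 1.54% ÷ 49.7% × 373 mL = 11.558 mL
L-methionine: 3.14 mmol/L × 149.2 mg/mmol × 0.373 L = 174.746 mg
ammonium chloride: C1V1 = C2V2 → 27.1 mM × 373 mL ÷ 1490 mM = 6.784 mL
mannitol: 16.2 g/L × 0.373 L = 6.043 g

potassium chloride 3.529 g; sucrose 11.558 mL; L-methionine 174.746 mg; ammonium chloride 6.784 mL; mannitol 6.043 g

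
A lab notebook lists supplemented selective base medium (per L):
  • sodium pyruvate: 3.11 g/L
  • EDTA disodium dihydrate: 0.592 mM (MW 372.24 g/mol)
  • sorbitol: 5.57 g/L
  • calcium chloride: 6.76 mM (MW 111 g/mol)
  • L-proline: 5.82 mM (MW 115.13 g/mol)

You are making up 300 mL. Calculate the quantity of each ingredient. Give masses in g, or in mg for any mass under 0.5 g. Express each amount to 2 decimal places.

sodium pyruvate 0.93 g; EDTA disodium dihydrate 66.11 mg; sorbitol 1.67 g; calcium chloride 225.11 mg; L-proline 201.02 mg

Scale factor relative to 1 L: 0.3.
sodium pyruvate: 3.11 g/L × 0.3 L = 0.93 g
EDTA disodium dihydrate: 0.592 mmol/L × 372.24 mg/mmol × 0.3 L = 66.11 mg
sorbitol: 5.57 g/L × 0.3 L = 1.67 g
calcium chloride: 6.76 mmol/L × 111 mg/mmol × 0.3 L = 225.11 mg
L-proline: 5.82 mmol/L × 115.13 mg/mmol × 0.3 L = 201.02 mg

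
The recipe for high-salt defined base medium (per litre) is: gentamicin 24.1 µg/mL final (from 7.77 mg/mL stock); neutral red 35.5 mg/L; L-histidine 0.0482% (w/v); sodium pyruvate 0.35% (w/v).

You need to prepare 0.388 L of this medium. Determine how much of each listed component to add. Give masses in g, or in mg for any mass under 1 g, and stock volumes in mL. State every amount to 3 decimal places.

Working volume: 0.388 L.
gentamicin: V = C2·V2/C1 = 24.1 µg/mL × 388 mL ÷ 7770 µg/mL = 1.203 mL
neutral red: 35.5 mg/L × 0.388 L = 13.774 mg
L-histidine: 0.0482 g per 100 mL × 388 mL ÷ 100 = 0.187016 g = 187.016 mg
sodium pyruvate: 0.35 g per 100 mL × 388 mL ÷ 100 = 1.358 g

gentamicin 1.203 mL; neutral red 13.774 mg; L-histidine 187.016 mg; sodium pyruvate 1.358 g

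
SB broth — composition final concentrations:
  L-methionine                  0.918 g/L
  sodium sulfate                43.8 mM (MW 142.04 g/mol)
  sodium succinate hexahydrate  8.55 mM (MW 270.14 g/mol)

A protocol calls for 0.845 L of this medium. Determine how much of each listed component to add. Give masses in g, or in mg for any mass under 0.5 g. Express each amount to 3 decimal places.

Scale factor relative to 1 L: 0.845.
L-methionine: 0.918 g/L × 0.845 L = 0.776 g
sodium sulfate: 43.8 mmol/L × 142.04 g/mol × 0.845 L ÷ 1000 = 5.257 g
sodium succinate hexahydrate: 8.55 mmol/L × 270.14 g/mol × 0.845 L ÷ 1000 = 1.952 g

L-methionine 0.776 g; sodium sulfate 5.257 g; sodium succinate hexahydrate 1.952 g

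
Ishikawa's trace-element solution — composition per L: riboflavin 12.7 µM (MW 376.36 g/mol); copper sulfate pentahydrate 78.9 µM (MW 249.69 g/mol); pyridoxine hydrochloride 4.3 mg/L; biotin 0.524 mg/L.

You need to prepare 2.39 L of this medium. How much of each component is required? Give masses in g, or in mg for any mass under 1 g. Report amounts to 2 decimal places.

Working volume: 2.39 L.
riboflavin: 12.7 µmol/L × 376.36 g/mol × 2.39 L ÷ 1000 = 11.42 mg
copper sulfate pentahydrate: 78.9 µmol/L × 249.69 g/mol × 2.39 L ÷ 1000 = 47.08 mg
pyridoxine hydrochloride: 4.3 mg/L × 2.39 L = 10.28 mg
biotin: 0.524 mg/L × 2.39 L = 1.25 mg

riboflavin 11.42 mg; copper sulfate pentahydrate 47.08 mg; pyridoxine hydrochloride 10.28 mg; biotin 1.25 mg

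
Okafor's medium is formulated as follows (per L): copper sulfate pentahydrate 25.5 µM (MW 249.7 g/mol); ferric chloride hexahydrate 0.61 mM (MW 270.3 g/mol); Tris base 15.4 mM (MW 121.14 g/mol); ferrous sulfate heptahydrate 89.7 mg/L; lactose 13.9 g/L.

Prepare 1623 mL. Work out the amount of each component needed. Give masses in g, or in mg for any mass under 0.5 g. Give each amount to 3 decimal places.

Target volume = 1623 mL = 1.623 L.
copper sulfate pentahydrate: 25.5 µmol/L × 249.7 g/mol × 1.623 L ÷ 1000 = 10.334 mg
ferric chloride hexahydrate: 0.61 mmol/L × 270.3 mg/mmol × 1.623 L = 267.605 mg
Tris base: 15.4 mmol/L × 121.14 g/mol × 1.623 L ÷ 1000 = 3.028 g
ferrous sulfate heptahydrate: 89.7 mg/L × 1.623 L = 145.583 mg
lactose: 13.9 g/L × 1.623 L = 22.560 g

copper sulfate pentahydrate 10.334 mg; ferric chloride hexahydrate 267.605 mg; Tris base 3.028 g; ferrous sulfate heptahydrate 145.583 mg; lactose 22.560 g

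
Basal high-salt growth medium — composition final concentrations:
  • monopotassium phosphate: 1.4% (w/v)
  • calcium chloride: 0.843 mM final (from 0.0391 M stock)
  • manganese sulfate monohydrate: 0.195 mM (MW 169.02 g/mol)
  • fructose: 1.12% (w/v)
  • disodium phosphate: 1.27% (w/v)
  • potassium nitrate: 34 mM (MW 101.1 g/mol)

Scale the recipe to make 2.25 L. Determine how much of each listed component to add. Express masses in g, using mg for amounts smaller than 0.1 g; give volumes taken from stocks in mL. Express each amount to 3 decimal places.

Scale factor relative to 1 L: 2.25.
monopotassium phosphate: 1.4 g per 100 mL × 2250 mL ÷ 100 = 31.500 g
calcium chloride: dilute stock: 0.843 mM × 2250 mL ÷ 39.1 mM = 48.510 mL
manganese sulfate monohydrate: 0.195 mmol/L × 169.02 mg/mmol × 2.25 L = 74.158 mg
fructose: 1.12 g per 100 mL × 2250 mL ÷ 100 = 25.200 g
disodium phosphate: 1.27 g per 100 mL × 2250 mL ÷ 100 = 28.575 g
potassium nitrate: 34 mmol/L × 101.1 g/mol × 2.25 L ÷ 1000 = 7.734 g

monopotassium phosphate 31.500 g; calcium chloride 48.510 mL; manganese sulfate monohydrate 74.158 mg; fructose 25.200 g; disodium phosphate 28.575 g; potassium nitrate 7.734 g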